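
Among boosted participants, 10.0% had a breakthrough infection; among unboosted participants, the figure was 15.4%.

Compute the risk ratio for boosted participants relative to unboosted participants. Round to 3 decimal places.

RR = 0.1000 / 0.1540 = 0.649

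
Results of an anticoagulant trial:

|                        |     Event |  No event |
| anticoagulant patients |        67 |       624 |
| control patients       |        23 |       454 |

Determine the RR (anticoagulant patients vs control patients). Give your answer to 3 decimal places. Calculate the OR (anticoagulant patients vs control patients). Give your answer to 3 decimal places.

RR = 2.011; OR = 2.119

risk, anticoagulant patients = 67/691 = 0.09696
risk, control patients = 23/477 = 0.04822
RR = 0.09696 / 0.04822 = 2.011
odds, anticoagulant patients = 67/624 = 0.10737
odds, control patients = 23/454 = 0.05066
OR = 0.10737 / 0.05066 = 2.119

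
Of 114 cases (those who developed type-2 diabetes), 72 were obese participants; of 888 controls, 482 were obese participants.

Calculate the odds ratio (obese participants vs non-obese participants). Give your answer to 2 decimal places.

OR = (72 × 406) / (482 × 42) = 29232/20244 ≈ 1.44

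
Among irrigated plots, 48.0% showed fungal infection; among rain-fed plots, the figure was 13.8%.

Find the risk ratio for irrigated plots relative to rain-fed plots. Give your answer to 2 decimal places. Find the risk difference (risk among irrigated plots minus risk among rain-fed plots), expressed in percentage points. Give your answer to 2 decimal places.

RR = 0.4800 / 0.1380 = 3.48
risk difference = 0.4800 − 0.1380 = 0.3420 → 34.20 percentage points

RR = 3.48; RD = 34.20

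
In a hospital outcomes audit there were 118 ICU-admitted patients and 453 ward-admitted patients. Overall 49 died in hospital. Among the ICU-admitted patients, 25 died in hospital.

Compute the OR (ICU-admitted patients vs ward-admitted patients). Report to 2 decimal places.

OR = 4.81

ICU-admitted patients without the outcome: 118 − 25 = 93
ward-admitted patients with the outcome: 49 − 25 = 24
ward-admitted patients without the outcome: 453 − 24 = 429
odds, ICU-admitted patients = 25/93 = 0.2688
odds, ward-admitted patients = 24/429 = 0.0559
OR = 0.2688 / 0.0559 = 4.81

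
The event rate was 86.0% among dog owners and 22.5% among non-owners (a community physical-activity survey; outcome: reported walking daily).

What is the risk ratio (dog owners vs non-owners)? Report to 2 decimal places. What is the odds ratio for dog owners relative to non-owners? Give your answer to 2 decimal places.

RR = 0.8600 / 0.2250 = 3.82
odds, dog owners = 0.8600/0.1400 = 6.1429
odds, non-owners = 0.2250/0.7750 = 0.2903
OR = 6.1429 / 0.2903 = 21.16

RR = 3.82; OR = 21.16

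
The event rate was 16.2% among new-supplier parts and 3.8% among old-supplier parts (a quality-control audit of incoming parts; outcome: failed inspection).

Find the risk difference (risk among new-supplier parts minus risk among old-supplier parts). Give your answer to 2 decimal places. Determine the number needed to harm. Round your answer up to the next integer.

risk difference = 0.16200 − 0.03800 = 0.12
absolute risk difference = 0.124000
1 / 0.124000 = 8.065 → round up → 9

RD = 0.12; NNH = 9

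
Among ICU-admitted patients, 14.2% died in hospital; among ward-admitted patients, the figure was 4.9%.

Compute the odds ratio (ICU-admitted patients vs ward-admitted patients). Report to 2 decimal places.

3.21

odds, ICU-admitted patients = 0.14200/0.85800 = 0.16550
odds, ward-admitted patients = 0.04900/0.95100 = 0.05152
OR = 0.16550 / 0.05152 = 3.21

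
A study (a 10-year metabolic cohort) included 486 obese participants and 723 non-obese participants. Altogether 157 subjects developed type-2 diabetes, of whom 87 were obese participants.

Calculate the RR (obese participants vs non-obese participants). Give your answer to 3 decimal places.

1.849

obese participants without the outcome: 486 − 87 = 399
non-obese participants with the outcome: 157 − 87 = 70
non-obese participants without the outcome: 723 − 70 = 653
risk, obese participants = 87/486 = 0.1790
risk, non-obese participants = 70/723 = 0.0968
RR = 0.1790 / 0.0968 = 1.849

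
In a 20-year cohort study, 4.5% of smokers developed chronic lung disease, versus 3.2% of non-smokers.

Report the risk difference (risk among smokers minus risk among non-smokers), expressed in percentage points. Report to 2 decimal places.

risk difference = 0.04500 − 0.03200 = 0.01300 → 1.30 percentage points

1.30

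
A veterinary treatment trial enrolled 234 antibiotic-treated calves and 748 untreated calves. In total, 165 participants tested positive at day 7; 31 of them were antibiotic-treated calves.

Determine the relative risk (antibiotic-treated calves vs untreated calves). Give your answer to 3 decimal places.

antibiotic-treated calves without the outcome: 234 − 31 = 203
untreated calves with the outcome: 165 − 31 = 134
untreated calves without the outcome: 748 − 134 = 614
risk, antibiotic-treated calves = 31/234 = 0.1325
risk, untreated calves = 134/748 = 0.1791
RR = 0.1325 / 0.1791 = 0.740

0.740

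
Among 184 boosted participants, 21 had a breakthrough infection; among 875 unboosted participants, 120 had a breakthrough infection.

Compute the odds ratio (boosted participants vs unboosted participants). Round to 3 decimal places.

OR = (21 × 755) / (163 × 120) = 15855/19560 ≈ 0.811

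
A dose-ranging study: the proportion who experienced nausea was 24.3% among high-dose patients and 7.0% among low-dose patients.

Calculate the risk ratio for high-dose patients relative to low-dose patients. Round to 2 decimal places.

RR = 0.2430 / 0.0700 = 3.47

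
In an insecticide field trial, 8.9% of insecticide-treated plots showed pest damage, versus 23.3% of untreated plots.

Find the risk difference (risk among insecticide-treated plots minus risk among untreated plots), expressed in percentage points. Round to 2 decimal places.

risk difference = 0.0890 − 0.2330 = -0.1440 → -14.40 percentage points

-14.40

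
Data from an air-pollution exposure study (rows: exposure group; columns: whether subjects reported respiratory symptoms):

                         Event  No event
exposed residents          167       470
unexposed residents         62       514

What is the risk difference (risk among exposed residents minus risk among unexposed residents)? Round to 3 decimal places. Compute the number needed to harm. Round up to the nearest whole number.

RD = 0.155; NNH = 7

risk, exposed residents = 167/637 = 0.2622
risk, unexposed residents = 62/576 = 0.1076
risk difference = 0.2622 − 0.1076 = 0.155
absolute risk difference = 0.154528
1 / 0.154528 = 6.471 → round up → 7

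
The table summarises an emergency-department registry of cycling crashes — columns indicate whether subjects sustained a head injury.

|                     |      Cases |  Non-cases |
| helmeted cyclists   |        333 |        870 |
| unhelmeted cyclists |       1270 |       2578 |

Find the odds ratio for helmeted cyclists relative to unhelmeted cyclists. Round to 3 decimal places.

0.777

odds, helmeted cyclists = 333/870 = 0.3828
odds, unhelmeted cyclists = 1270/2578 = 0.4926
OR = 0.3828 / 0.4926 = 0.777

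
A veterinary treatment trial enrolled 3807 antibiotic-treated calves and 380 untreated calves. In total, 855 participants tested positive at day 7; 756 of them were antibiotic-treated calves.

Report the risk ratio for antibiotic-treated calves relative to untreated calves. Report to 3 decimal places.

antibiotic-treated calves without the outcome: 3807 − 756 = 3051
untreated calves with the outcome: 855 − 756 = 99
untreated calves without the outcome: 380 − 99 = 281
risk, antibiotic-treated calves = 756/3807 = 0.1986
risk, untreated calves = 99/380 = 0.2605
RR = 0.1986 / 0.2605 = 0.762

RR: 0.762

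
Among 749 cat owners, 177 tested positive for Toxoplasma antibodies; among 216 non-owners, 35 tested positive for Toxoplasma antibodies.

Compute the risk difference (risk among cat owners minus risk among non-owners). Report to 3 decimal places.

risk, cat owners = 177/749 = 0.2363
risk, non-owners = 35/216 = 0.1620
risk difference = 0.2363 − 0.1620 = 0.074

RD = 0.074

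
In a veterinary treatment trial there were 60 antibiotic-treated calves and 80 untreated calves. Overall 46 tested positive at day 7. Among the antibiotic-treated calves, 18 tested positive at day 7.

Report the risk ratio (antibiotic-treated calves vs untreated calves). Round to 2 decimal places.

0.86

antibiotic-treated calves without the outcome: 60 − 18 = 42
untreated calves with the outcome: 46 − 18 = 28
untreated calves without the outcome: 80 − 28 = 52
risk, antibiotic-treated calves = 18/60 = 0.3000
risk, untreated calves = 28/80 = 0.3500
RR = 0.3000 / 0.3500 = 0.86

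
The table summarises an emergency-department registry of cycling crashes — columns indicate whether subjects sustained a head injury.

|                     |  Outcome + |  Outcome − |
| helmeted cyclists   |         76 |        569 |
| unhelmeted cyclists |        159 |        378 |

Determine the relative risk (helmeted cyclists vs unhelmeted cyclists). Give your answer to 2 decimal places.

risk, helmeted cyclists = 76/645 = 0.1178
risk, unhelmeted cyclists = 159/537 = 0.2961
RR = 0.1178 / 0.2961 = 0.40

RR: 0.40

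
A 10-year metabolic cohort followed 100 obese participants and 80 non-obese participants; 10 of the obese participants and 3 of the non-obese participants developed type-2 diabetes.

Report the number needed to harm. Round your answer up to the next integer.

risk, obese participants = 10/100 = 0.100000
risk, non-obese participants = 3/80 = 0.037500
absolute risk difference = 0.062500
1 / 0.062500 = 16.000 → round up → 16

NNH ≈ 16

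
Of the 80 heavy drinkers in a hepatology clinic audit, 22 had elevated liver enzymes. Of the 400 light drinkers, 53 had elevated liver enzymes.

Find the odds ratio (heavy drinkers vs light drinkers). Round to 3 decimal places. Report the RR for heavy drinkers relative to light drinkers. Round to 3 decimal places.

OR = (22 × 347) / (58 × 53) = 7634/3074 ≈ 2.483
risk, heavy drinkers = 22/80 = 0.2750
risk, light drinkers = 53/400 = 0.1325
RR = 0.2750 / 0.1325 = 2.075

OR = 2.483; RR = 2.075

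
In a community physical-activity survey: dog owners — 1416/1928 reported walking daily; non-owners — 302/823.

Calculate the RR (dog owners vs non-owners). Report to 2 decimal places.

risk, dog owners = 1416/1928 = 0.7344
risk, non-owners = 302/823 = 0.3670
RR = 0.7344 / 0.3670 = 2.00

RR = 2.00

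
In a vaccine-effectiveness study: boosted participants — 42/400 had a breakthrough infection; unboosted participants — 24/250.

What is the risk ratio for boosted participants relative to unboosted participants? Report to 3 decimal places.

risk, boosted participants = 42/400 = 0.1050
risk, unboosted participants = 24/250 = 0.0960
RR = 0.1050 / 0.0960 = 1.094

RR: 1.094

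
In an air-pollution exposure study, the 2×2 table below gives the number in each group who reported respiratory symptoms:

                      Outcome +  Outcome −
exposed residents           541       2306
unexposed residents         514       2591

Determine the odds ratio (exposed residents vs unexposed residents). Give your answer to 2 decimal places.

odds, exposed residents = 541/2306 = 0.2346
odds, unexposed residents = 514/2591 = 0.1984
OR = 0.2346 / 0.1984 = 1.18

OR: 1.18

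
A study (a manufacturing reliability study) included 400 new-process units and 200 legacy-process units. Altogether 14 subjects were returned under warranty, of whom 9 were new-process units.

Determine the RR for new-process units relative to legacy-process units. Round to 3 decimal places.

RR = 0.900

new-process units without the outcome: 400 − 9 = 391
legacy-process units with the outcome: 14 − 9 = 5
legacy-process units without the outcome: 200 − 5 = 195
risk, new-process units = 9/400 = 0.02250
risk, legacy-process units = 5/200 = 0.02500
RR = 0.02250 / 0.02500 = 0.900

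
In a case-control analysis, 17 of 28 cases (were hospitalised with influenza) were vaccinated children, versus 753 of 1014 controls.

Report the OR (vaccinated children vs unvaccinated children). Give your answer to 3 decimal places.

OR = (17 × 261) / (753 × 11) = 4437/8283 ≈ 0.536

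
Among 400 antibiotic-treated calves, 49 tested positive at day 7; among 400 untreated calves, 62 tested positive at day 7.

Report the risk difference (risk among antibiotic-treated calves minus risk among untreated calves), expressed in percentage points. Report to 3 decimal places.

risk, antibiotic-treated calves = 49/400 = 0.1225
risk, untreated calves = 62/400 = 0.1550
risk difference = 0.1225 − 0.1550 = -0.0325 → -3.250 percentage points

RD: -3.250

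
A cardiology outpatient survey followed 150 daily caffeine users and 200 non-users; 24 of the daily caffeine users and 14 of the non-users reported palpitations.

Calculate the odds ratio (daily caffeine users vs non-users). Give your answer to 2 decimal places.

OR = (24 × 186) / (126 × 14) = 4464/1764 ≈ 2.53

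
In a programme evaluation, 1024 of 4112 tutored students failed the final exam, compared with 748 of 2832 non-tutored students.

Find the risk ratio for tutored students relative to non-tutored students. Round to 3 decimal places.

risk, tutored students = 1024/4112 = 0.2490
risk, non-tutored students = 748/2832 = 0.2641
RR = 0.2490 / 0.2641 = 0.943

RR: 0.943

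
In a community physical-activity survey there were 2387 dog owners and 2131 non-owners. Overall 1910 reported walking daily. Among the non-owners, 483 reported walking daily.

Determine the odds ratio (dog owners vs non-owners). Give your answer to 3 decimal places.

dog owners with the outcome: 1910 − 483 = 1427
dog owners without the outcome: 2387 − 1427 = 960
non-owners without the outcome: 2131 − 483 = 1648
odds, dog owners = 1427/960 = 1.4865
odds, non-owners = 483/1648 = 0.2931
OR = 1.4865 / 0.2931 = 5.072

OR = 5.072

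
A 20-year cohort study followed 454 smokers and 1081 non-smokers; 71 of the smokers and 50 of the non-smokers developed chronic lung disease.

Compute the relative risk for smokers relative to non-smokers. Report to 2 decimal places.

RR = 3.38

risk, smokers = 71/454 = 0.15639
risk, non-smokers = 50/1081 = 0.04625
RR = 0.15639 / 0.04625 = 3.38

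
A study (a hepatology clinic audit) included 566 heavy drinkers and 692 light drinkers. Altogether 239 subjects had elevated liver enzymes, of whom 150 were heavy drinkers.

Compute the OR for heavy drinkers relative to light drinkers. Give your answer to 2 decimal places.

heavy drinkers without the outcome: 566 − 150 = 416
light drinkers with the outcome: 239 − 150 = 89
light drinkers without the outcome: 692 − 89 = 603
OR = (150 × 603) / (416 × 89) = 90450/37024 ≈ 2.44

OR ≈ 2.44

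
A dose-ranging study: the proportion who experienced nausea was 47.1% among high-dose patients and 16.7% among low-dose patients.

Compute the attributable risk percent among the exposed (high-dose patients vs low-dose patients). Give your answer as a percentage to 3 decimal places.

AR% = (0.4710 − 0.1670) / 0.4710 = 0.6454 → 64.544%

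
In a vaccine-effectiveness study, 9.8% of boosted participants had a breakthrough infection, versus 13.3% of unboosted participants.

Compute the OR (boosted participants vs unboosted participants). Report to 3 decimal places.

0.708

odds, boosted participants = 0.0980/0.9020 = 0.1086
odds, unboosted participants = 0.1330/0.8670 = 0.1534
OR = 0.1086 / 0.1534 = 0.708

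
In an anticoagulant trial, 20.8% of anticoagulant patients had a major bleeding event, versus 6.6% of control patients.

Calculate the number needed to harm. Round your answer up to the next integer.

absolute risk difference = 0.142000
1 / 0.142000 = 7.042 → round up → 8

8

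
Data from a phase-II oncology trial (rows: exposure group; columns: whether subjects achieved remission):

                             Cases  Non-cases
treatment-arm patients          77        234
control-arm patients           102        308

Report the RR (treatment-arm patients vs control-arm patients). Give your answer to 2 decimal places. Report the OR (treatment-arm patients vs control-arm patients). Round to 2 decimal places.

risk, treatment-arm patients = 77/311 = 0.2476
risk, control-arm patients = 102/410 = 0.2488
RR = 0.2476 / 0.2488 = 1.00
OR = (77 × 308) / (234 × 102) = 23716/23868 ≈ 0.99

RR = 1.00; OR = 0.99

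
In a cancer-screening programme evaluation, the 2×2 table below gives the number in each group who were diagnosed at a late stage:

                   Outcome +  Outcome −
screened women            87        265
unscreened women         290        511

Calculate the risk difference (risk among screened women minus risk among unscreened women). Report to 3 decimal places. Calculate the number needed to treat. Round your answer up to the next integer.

risk, screened women = 87/352 = 0.2472
risk, unscreened women = 290/801 = 0.3620
risk difference = 0.2472 − 0.3620 = -0.115
absolute risk difference = 0.114888
1 / 0.114888 = 8.704 → round up → 9

RD = -0.115; NNT = 9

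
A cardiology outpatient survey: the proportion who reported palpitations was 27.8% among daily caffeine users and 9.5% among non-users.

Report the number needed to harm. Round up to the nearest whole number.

6

absolute risk difference = 0.183000
1 / 0.183000 = 5.464 → round up → 6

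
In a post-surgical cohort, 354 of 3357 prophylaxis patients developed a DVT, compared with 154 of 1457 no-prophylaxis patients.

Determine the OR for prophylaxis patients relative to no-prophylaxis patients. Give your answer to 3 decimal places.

OR = (354 × 1303) / (3003 × 154) = 461262/462462 ≈ 0.997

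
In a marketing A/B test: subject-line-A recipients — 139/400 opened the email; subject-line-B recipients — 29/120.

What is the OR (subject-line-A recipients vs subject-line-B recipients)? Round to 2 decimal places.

OR = (139 × 91) / (261 × 29) = 12649/7569 ≈ 1.67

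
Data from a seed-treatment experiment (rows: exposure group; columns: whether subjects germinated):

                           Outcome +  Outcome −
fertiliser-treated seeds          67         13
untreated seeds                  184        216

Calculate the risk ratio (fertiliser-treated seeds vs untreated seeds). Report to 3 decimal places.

risk, fertiliser-treated seeds = 67/80 = 0.8375
risk, untreated seeds = 184/400 = 0.4600
RR = 0.8375 / 0.4600 = 1.821

1.821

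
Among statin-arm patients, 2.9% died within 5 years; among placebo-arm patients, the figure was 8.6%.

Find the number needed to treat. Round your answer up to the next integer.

NNT = 18

absolute risk difference = 0.057000
1 / 0.057000 = 17.544 → round up → 18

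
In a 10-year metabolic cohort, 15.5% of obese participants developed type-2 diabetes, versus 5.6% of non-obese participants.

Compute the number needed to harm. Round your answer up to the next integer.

absolute risk difference = 0.099000
1 / 0.099000 = 10.101 → round up → 11

NNH = 11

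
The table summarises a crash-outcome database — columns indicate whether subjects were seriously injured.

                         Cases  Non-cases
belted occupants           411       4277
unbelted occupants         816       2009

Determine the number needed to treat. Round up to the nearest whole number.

NNT ≈ 5

risk, belted occupants = 411/4688 = 0.087671
risk, unbelted occupants = 816/2825 = 0.288850
absolute risk difference = 0.201179
1 / 0.201179 = 4.971 → round up → 5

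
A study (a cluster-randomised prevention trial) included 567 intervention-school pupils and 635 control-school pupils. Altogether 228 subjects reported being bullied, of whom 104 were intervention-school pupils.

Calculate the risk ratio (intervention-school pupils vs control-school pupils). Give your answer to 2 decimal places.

intervention-school pupils without the outcome: 567 − 104 = 463
control-school pupils with the outcome: 228 − 104 = 124
control-school pupils without the outcome: 635 − 124 = 511
risk, intervention-school pupils = 104/567 = 0.1834
risk, control-school pupils = 124/635 = 0.1953
RR = 0.1834 / 0.1953 = 0.94

0.94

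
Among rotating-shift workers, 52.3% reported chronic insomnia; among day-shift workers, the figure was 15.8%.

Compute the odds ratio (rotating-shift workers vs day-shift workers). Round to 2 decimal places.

odds, rotating-shift workers = 0.5230/0.4770 = 1.0964
odds, day-shift workers = 0.1580/0.8420 = 0.1876
OR = 1.0964 / 0.1876 = 5.84

5.84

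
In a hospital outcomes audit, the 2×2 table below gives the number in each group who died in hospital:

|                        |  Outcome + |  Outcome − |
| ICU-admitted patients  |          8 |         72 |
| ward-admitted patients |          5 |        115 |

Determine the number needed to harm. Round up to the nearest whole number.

18

risk, ICU-admitted patients = 8/80 = 0.100000
risk, ward-admitted patients = 5/120 = 0.041667
absolute risk difference = 0.058333
1 / 0.058333 = 17.143 → round up → 18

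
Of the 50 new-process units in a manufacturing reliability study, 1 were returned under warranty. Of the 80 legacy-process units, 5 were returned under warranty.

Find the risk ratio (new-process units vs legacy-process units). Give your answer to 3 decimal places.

risk, new-process units = 1/50 = 0.02000
risk, legacy-process units = 5/80 = 0.06250
RR = 0.02000 / 0.06250 = 0.320

RR ≈ 0.320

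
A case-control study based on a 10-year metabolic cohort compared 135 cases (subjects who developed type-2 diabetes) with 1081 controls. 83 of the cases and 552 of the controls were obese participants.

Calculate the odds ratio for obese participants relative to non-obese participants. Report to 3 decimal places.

odds, obese participants = 83/552 = 0.1504
odds, non-obese participants = 52/529 = 0.0983
OR = 0.1504 / 0.0983 = 1.530

1.530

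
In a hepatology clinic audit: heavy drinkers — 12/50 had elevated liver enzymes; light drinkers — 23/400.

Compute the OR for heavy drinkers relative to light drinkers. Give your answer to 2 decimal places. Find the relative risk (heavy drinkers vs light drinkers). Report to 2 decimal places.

OR = (12 × 377) / (38 × 23) = 4524/874 ≈ 5.18
risk, heavy drinkers = 12/50 = 0.2400
risk, light drinkers = 23/400 = 0.0575
RR = 0.2400 / 0.0575 = 4.17

OR = 5.18; RR = 4.17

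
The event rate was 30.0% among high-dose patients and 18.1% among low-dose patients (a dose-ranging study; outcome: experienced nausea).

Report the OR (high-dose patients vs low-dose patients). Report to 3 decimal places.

1.939

odds, high-dose patients = 0.3000/0.7000 = 0.4286
odds, low-dose patients = 0.1810/0.8190 = 0.2210
OR = 0.4286 / 0.2210 = 1.939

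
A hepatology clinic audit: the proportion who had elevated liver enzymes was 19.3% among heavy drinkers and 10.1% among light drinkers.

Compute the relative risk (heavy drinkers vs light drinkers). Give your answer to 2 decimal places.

RR = 0.1930 / 0.1010 = 1.91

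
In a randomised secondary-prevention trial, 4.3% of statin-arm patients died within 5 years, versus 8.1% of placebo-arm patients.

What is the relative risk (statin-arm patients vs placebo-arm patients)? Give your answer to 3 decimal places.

RR = 0.04300 / 0.08100 = 0.531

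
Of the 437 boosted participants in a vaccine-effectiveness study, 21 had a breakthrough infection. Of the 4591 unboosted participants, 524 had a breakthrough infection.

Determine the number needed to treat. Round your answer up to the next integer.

NNT ≈ 16

risk, boosted participants = 21/437 = 0.048055
risk, unboosted participants = 524/4591 = 0.114136
absolute risk difference = 0.066081
1 / 0.066081 = 15.133 → round up → 16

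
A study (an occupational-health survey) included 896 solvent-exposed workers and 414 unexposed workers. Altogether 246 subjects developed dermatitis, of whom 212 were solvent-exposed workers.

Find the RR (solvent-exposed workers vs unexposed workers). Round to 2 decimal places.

RR = 2.88

solvent-exposed workers without the outcome: 896 − 212 = 684
unexposed workers with the outcome: 246 − 212 = 34
unexposed workers without the outcome: 414 − 34 = 380
risk, solvent-exposed workers = 212/896 = 0.2366
risk, unexposed workers = 34/414 = 0.0821
RR = 0.2366 / 0.0821 = 2.88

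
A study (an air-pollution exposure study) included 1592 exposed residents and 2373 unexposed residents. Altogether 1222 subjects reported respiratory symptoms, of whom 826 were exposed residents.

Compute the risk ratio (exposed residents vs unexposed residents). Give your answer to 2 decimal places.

exposed residents without the outcome: 1592 − 826 = 766
unexposed residents with the outcome: 1222 − 826 = 396
unexposed residents without the outcome: 2373 − 396 = 1977
risk, exposed residents = 826/1592 = 0.5188
risk, unexposed residents = 396/2373 = 0.1669
RR = 0.5188 / 0.1669 = 3.11

RR = 3.11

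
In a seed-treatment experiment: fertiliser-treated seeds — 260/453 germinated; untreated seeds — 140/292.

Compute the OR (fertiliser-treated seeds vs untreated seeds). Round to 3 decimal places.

OR = (260 × 152) / (193 × 140) = 39520/27020 ≈ 1.463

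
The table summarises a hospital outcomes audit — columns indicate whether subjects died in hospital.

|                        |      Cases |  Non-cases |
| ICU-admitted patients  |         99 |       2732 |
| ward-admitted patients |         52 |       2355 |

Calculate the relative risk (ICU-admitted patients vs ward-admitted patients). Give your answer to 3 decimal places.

RR: 1.619

risk, ICU-admitted patients = 99/2831 = 0.03497
risk, ward-admitted patients = 52/2407 = 0.02160
RR = 0.03497 / 0.02160 = 1.619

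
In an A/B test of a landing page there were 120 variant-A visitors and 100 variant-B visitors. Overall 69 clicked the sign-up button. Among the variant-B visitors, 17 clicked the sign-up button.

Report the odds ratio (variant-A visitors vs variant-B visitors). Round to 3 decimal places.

OR ≈ 3.734

variant-A visitors with the outcome: 69 − 17 = 52
variant-A visitors without the outcome: 120 − 52 = 68
variant-B visitors without the outcome: 100 − 17 = 83
OR = (52 × 83) / (68 × 17) = 4316/1156 ≈ 3.734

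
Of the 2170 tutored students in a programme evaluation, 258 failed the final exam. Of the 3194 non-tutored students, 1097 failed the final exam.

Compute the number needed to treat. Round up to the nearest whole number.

NNT ≈ 5

risk, tutored students = 258/2170 = 0.118894
risk, non-tutored students = 1097/3194 = 0.343456
absolute risk difference = 0.224562
1 / 0.224562 = 4.453 → round up → 5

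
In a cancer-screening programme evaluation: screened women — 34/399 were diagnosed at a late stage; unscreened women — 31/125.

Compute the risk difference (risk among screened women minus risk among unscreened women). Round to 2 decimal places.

-0.16

risk, screened women = 34/399 = 0.0852
risk, unscreened women = 31/125 = 0.2480
risk difference = 0.0852 − 0.2480 = -0.16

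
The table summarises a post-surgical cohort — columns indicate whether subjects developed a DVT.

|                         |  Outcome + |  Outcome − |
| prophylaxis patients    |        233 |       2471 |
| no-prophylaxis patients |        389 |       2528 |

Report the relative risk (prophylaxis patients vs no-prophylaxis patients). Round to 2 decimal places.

risk, prophylaxis patients = 233/2704 = 0.0862
risk, no-prophylaxis patients = 389/2917 = 0.1334
RR = 0.0862 / 0.1334 = 0.65

RR = 0.65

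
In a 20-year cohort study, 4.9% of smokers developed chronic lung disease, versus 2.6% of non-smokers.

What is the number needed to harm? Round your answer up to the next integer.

NNH: 44

absolute risk difference = 0.023000
1 / 0.023000 = 43.478 → round up → 44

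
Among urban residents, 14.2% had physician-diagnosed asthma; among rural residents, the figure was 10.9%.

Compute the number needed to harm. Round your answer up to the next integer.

NNH: 31

absolute risk difference = 0.033000
1 / 0.033000 = 30.303 → round up → 31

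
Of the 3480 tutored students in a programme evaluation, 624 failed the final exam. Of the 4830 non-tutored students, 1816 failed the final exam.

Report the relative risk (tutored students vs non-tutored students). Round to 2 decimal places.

0.48

risk, tutored students = 624/3480 = 0.1793
risk, non-tutored students = 1816/4830 = 0.3760
RR = 0.1793 / 0.3760 = 0.48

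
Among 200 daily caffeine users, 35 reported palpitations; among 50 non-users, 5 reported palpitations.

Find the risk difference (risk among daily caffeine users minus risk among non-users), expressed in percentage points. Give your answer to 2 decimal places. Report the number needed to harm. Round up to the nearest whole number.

risk, daily caffeine users = 35/200 = 0.1750
risk, non-users = 5/50 = 0.1000
risk difference = 0.1750 − 0.1000 = 0.0750 → 7.50 percentage points
absolute risk difference = 0.075000
1 / 0.075000 = 13.333 → round up → 14

RD = 7.50; NNH = 14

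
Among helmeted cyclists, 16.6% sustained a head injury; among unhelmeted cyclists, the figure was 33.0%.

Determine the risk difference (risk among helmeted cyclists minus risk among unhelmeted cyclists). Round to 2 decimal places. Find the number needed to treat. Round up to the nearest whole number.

RD = -0.16; NNT = 7

risk difference = 0.1660 − 0.3300 = -0.16
absolute risk difference = 0.164000
1 / 0.164000 = 6.098 → round up → 7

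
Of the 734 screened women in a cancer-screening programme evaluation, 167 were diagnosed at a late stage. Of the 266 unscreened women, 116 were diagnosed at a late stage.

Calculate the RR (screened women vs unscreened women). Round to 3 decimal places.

risk, screened women = 167/734 = 0.2275
risk, unscreened women = 116/266 = 0.4361
RR = 0.2275 / 0.4361 = 0.522

RR: 0.522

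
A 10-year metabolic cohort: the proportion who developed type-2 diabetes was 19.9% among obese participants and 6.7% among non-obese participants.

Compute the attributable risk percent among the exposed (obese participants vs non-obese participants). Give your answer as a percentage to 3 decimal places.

AR% = (0.1990 − 0.0670) / 0.1990 = 0.6633 → 66.332%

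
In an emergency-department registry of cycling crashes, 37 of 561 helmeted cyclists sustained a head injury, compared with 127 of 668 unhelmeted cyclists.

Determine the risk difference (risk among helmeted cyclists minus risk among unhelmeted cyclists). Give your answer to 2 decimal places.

risk, helmeted cyclists = 37/561 = 0.0660
risk, unhelmeted cyclists = 127/668 = 0.1901
risk difference = 0.0660 − 0.1901 = -0.12

RD: -0.12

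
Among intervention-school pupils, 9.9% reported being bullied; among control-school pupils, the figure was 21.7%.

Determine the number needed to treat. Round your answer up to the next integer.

absolute risk difference = 0.118000
1 / 0.118000 = 8.475 → round up → 9

9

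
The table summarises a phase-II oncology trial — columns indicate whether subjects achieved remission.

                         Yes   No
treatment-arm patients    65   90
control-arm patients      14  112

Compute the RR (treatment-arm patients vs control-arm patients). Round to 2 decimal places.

RR: 3.77

risk, treatment-arm patients = 65/155 = 0.4194
risk, control-arm patients = 14/126 = 0.1111
RR = 0.4194 / 0.1111 = 3.77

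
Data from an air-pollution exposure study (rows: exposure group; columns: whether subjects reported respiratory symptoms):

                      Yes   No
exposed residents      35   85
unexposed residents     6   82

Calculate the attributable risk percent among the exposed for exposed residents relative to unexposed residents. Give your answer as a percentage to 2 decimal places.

76.62%

risk, exposed residents = 35/120 = 0.2917
risk, unexposed residents = 6/88 = 0.0682
AR% = (0.2917 − 0.0682) / 0.2917 = 0.7662 → 76.62%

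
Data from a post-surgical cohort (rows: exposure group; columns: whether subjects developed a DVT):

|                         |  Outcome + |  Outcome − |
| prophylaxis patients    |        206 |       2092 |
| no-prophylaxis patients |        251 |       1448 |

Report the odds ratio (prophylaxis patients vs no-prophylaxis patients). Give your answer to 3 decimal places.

odds, prophylaxis patients = 206/2092 = 0.0985
odds, no-prophylaxis patients = 251/1448 = 0.1733
OR = 0.0985 / 0.1733 = 0.568

0.568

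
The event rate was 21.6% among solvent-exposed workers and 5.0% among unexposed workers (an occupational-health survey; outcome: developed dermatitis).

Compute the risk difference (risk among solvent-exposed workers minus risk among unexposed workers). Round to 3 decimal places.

risk difference = 0.2160 − 0.0500 = 0.166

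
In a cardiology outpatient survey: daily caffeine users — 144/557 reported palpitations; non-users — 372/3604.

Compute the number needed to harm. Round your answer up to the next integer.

7

risk, daily caffeine users = 144/557 = 0.258528
risk, non-users = 372/3604 = 0.103219
absolute risk difference = 0.155309
1 / 0.155309 = 6.439 → round up → 7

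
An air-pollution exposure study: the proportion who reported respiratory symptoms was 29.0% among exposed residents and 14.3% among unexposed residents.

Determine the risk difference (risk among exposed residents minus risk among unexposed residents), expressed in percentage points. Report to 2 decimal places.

RD = 14.70

risk difference = 0.2900 − 0.1430 = 0.1470 → 14.70 percentage points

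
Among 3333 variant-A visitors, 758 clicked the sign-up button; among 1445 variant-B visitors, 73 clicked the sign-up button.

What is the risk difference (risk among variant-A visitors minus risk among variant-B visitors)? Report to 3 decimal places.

risk, variant-A visitors = 758/3333 = 0.2274
risk, variant-B visitors = 73/1445 = 0.0505
risk difference = 0.2274 − 0.0505 = 0.177

RD ≈ 0.177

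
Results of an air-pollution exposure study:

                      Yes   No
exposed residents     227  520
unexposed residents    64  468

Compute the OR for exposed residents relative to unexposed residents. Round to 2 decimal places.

OR = (227 × 468) / (520 × 64) = 106236/33280 ≈ 3.19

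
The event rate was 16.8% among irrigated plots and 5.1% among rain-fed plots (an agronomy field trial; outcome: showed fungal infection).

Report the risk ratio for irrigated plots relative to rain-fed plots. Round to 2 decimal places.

RR = 0.1680 / 0.0510 = 3.29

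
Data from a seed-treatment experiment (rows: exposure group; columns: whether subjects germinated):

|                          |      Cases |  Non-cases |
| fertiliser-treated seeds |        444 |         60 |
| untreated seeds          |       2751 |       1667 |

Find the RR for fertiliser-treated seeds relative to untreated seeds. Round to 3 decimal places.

RR: 1.415

risk, fertiliser-treated seeds = 444/504 = 0.8810
risk, untreated seeds = 2751/4418 = 0.6227
RR = 0.8810 / 0.6227 = 1.415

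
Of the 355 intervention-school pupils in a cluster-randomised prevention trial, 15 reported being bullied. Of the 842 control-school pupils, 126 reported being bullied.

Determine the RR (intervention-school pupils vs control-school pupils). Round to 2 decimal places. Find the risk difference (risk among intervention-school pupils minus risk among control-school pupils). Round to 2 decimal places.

RR = 0.28; RD = -0.11

risk, intervention-school pupils = 15/355 = 0.04225
risk, control-school pupils = 126/842 = 0.14964
RR = 0.04225 / 0.14964 = 0.28
risk difference = 0.04225 − 0.14964 = -0.11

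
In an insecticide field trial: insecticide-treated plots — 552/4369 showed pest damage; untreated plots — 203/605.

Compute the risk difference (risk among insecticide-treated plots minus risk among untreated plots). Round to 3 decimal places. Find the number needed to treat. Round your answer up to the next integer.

RD = -0.209; NNT = 5

risk, insecticide-treated plots = 552/4369 = 0.1263
risk, untreated plots = 203/605 = 0.3355
risk difference = 0.1263 − 0.3355 = -0.209
absolute risk difference = 0.209192
1 / 0.209192 = 4.780 → round up → 5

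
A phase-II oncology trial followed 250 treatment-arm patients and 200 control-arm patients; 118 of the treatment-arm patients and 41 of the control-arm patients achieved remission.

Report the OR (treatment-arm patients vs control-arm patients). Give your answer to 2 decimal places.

OR = (118 × 159) / (132 × 41) = 18762/5412 ≈ 3.47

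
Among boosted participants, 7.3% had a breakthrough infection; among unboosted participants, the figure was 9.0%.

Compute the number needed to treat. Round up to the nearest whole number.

absolute risk difference = 0.017000
1 / 0.017000 = 58.824 → round up → 59

59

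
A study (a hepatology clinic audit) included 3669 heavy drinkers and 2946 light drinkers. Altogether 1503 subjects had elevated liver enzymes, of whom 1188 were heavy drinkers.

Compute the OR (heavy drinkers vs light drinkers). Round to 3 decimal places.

heavy drinkers without the outcome: 3669 − 1188 = 2481
light drinkers with the outcome: 1503 − 1188 = 315
light drinkers without the outcome: 2946 − 315 = 2631
OR = (1188 × 2631) / (2481 × 315) = 3125628/781515 ≈ 3.999

OR ≈ 3.999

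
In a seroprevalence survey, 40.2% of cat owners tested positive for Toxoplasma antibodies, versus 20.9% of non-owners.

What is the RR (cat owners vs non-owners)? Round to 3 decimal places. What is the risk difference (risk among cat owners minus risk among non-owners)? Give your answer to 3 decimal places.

RR = 1.923; RD = 0.193

RR = 0.4020 / 0.2090 = 1.923
risk difference = 0.4020 − 0.2090 = 0.193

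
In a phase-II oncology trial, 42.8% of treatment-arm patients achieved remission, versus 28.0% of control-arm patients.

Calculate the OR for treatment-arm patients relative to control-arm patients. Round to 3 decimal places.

1.924

odds, treatment-arm patients = 0.4280/0.5720 = 0.7483
odds, control-arm patients = 0.2800/0.7200 = 0.3889
OR = 0.7483 / 0.3889 = 1.924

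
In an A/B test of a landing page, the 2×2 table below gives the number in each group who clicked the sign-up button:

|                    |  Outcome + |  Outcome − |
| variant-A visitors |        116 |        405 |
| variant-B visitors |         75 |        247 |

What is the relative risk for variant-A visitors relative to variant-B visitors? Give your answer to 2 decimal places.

risk, variant-A visitors = 116/521 = 0.2226
risk, variant-B visitors = 75/322 = 0.2329
RR = 0.2226 / 0.2329 = 0.96

0.96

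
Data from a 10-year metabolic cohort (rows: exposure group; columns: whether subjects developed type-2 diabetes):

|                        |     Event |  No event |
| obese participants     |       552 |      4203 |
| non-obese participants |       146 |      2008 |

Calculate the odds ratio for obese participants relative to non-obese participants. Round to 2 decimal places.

OR = (552 × 2008) / (4203 × 146) = 1108416/613638 ≈ 1.81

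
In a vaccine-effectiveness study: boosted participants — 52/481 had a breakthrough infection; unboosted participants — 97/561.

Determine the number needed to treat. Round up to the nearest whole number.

NNT: 16

risk, boosted participants = 52/481 = 0.108108
risk, unboosted participants = 97/561 = 0.172906
absolute risk difference = 0.064797
1 / 0.064797 = 15.433 → round up → 16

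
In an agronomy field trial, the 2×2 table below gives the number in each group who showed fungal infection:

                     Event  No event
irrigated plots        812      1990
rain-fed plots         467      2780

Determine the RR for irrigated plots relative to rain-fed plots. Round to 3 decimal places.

RR = 2.015

risk, irrigated plots = 812/2802 = 0.2898
risk, rain-fed plots = 467/3247 = 0.1438
RR = 0.2898 / 0.1438 = 2.015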